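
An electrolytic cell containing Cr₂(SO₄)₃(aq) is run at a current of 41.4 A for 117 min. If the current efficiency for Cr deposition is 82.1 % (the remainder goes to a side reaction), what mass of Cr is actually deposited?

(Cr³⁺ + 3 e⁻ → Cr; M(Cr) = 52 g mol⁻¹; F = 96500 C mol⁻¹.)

42.9 g

Q = I·t = 41.40 × 7020.0 = 290600 C.
n(e⁻) = 290600/96500 = 3.012 mol; theoretically n(Cr) = 3.012/3 = 1.004 mol, m_theo = 52.20 g.
At 82.1 % efficiency, m_actual = 0.821 × 52.20 = 42.9 g.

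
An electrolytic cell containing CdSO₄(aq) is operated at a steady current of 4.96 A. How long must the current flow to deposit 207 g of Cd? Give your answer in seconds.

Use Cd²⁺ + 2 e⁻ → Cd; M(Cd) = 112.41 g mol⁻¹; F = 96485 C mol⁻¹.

n(Cd) = m/M = 207 / 112.41 = 1.841 mol.
Each Cd atom requires 2 electrons, so n(e⁻) = 2 × 1.841 = 3.683 mol.
Q = n(e⁻)·F = 3.683 × 96485 = 355300 C.
t = Q/I = 355300 / 4.960 A = 71640 s.

71600 s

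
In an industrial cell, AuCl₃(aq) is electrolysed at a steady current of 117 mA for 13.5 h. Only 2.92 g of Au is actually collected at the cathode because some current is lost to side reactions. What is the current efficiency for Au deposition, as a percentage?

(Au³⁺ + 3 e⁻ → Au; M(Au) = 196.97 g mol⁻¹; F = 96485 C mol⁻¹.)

Q = I·t = 0.1170 × 48600 = 5686 C; n(e⁻) = 5686/96485 = 0.05893 mol.
Theoretical n(Au) = n(e⁻)/3 = 0.01964 mol, i.e. m_theo = 0.01964 × 196.97 = 3.869 g.
Efficiency = m_actual / m_theo = 2.92 / 3.869 = 75.5 %.

75.5 %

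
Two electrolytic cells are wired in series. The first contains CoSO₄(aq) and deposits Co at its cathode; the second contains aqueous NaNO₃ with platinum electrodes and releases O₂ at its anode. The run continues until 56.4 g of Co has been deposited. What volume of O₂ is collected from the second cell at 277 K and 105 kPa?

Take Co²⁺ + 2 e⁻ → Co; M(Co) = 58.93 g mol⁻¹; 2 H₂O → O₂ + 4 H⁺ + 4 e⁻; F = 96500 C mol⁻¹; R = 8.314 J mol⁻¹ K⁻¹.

10.5 L

n(Co) = 56.4 / 58.93 = 0.9571 mol, so n(e⁻) = 2 × 0.9571 = 1.914 mol.
The cells are in series, so the same 1.914 mol of electrons passes through the second cell.
2 H₂O → O₂ + 4 H⁺ + 4 e⁻ — 4 mol e⁻ per mol O₂, so n(O₂) = 1.914/4 = 0.4785 mol.
V = nRT/P = (0.4785 × 8.314 × 277) / (105 × 10³) = 0.0105 m³ = 10.5 L.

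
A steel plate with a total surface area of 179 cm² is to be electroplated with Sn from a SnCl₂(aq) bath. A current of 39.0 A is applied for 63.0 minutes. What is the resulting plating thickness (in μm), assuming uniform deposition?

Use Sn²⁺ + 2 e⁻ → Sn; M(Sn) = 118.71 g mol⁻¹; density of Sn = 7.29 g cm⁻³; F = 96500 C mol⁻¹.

695 μm

Q = I·t = 39.00 × 3780.0 = 147400 C; n(e⁻) = 1.528 mol.
n(Sn) = n(e⁻)/2 = 0.7638 mol, so m = 0.7638 × 118.71 = 90.67 g.
Volume = m/ρ = 90.67 / 7.29 = 12.44 cm³.
Thickness = V/A = 12.44 / 179 = 0.0695 cm = 695 μm.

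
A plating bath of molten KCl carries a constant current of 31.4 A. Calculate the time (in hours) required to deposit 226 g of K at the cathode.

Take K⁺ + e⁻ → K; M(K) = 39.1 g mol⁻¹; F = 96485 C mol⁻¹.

4.93 h

n(K) = m/M = 226 / 39.1 = 5.780 mol.
Each K atom requires 1 electron, so n(e⁻) = 1 × 5.780 = 5.780 mol.
Q = n(e⁻)·F = 5.780 × 96485 = 557700 C.
t = Q/I = 557700 / 31.40 A = 17760 s = 4.93 h.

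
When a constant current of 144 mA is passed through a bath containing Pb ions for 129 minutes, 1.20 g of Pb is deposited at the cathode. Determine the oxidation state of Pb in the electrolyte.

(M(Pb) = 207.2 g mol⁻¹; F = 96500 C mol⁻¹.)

Q = I·t = 0.1440 A × 7740.0 s = 1115 C, so n(e⁻) = 1115/96500 = 0.01155 mol.
n(Pb) deposited = 1.20 / 207.2 = 0.005792 mol.
Electrons per atom = n(e⁻)/n(Pb) = 0.01155 / 0.005792 = 1.99 ≈ 2, so the ion is Pb²⁺.

+2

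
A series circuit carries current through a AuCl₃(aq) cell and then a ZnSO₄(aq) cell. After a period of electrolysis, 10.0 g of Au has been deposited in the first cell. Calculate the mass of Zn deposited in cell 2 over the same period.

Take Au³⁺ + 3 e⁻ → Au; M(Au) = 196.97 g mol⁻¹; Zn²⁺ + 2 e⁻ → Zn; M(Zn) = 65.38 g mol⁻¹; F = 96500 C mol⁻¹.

n(Au) = 10.0 / 196.97 = 0.05077 mol.
Since Au³⁺ + 3 e⁻ → Au, n(e⁻) passed = 3 × 0.05077 = 0.1523 mol.
Cells in series carry the same charge, so the same 0.1523 mol of electrons passes through cell 2.
Zn²⁺ + 2 e⁻ → Zn, so n(Zn) = 0.1523 / 2 = 0.07615 mol.
m(Zn) = 0.07615 × 65.38 = 4.98 g.

4.98 g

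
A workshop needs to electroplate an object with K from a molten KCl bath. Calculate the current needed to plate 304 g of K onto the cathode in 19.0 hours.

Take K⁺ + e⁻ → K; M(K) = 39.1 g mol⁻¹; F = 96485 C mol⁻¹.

n(K) = 304 / 39.1 = 7.775 mol.
n(e⁻) = 1 × 7.775 = 7.775 mol.
Q = n(e⁻)·F = 7.775 × 96485 = 750200 C.
I = Q/t = 750200 / 68400 s = 11.0 A.

11.0 A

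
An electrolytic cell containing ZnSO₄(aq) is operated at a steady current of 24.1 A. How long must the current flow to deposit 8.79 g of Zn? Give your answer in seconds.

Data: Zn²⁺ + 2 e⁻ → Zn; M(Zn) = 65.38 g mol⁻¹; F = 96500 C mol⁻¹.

1080 s

n(Zn) = m/M = 8.79 / 65.38 = 0.1344 mol.
Each Zn atom requires 2 electrons, so n(e⁻) = 2 × 0.1344 = 0.2689 mol.
Q = n(e⁻)·F = 0.2689 × 96500 = 25950 C.
t = Q/I = 25950 / 24.10 A = 1077 s.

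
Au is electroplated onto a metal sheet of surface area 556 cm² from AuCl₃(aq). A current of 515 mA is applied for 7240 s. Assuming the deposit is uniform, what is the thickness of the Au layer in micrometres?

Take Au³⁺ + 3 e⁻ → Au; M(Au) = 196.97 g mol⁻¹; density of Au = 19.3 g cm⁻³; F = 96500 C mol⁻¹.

Q = I·t = 0.5150 × 7240.0 = 3729 C; n(e⁻) = 0.03864 mol.
n(Au) = n(e⁻)/3 = 0.01288 mol, so m = 0.01288 × 196.97 = 2.537 g.
Volume = m/ρ = 2.537 / 19.3 = 0.1314 cm³.
Thickness = V/A = 0.1314 / 556 = 2.36 × 10⁻⁴ cm = 2.36 μm.

2.36 μm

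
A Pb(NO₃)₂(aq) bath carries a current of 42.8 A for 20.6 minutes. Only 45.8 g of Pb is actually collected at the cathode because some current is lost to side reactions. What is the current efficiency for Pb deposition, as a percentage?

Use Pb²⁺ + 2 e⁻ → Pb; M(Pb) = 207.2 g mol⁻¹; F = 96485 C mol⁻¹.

Q = I·t = 42.80 × 1236.0 = 52900 C; n(e⁻) = 52900/96485 = 0.5483 mol.
Theoretical n(Pb) = n(e⁻)/2 = 0.2741 mol, i.e. m_theo = 0.2741 × 207.2 = 56.80 g.
Efficiency = m_actual / m_theo = 45.8 / 56.80 = 80.6 %.

80.6 %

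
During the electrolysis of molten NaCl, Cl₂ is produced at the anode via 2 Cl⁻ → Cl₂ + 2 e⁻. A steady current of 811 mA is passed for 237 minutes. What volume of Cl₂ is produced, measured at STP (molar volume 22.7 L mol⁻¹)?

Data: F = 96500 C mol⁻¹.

1.36 L

Q = I·t = 0.8110 A × 14220 s = 11530 C.
n(e⁻) = Q/F = 11530 / 96500 = 0.1195 mol.
2 electrons are transferred per Cl₂ molecule, so n(Cl₂) = 0.1195 / 2 = 0.05975 mol.
V = n × V_m = 0.05975 × 22.7 = 1.36 L.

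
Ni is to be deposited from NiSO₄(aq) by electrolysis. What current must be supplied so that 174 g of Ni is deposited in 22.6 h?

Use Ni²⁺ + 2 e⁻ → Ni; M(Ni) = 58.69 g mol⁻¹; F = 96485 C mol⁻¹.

7.03 A

n(Ni) = 174 / 58.69 = 2.965 mol.
n(e⁻) = 2 × 2.965 = 5.929 mol.
Q = n(e⁻)·F = 5.929 × 96485 = 572100 C.
I = Q/t = 572100 / 81360 s = 7.03 A.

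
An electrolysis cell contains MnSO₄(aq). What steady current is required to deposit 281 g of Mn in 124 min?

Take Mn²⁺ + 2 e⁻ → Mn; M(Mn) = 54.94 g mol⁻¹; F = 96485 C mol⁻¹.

n(Mn) = 281 / 54.94 = 5.115 mol.
n(e⁻) = 2 × 5.115 = 10.23 mol.
Q = n(e⁻)·F = 10.23 × 96485 = 987000 C.
I = Q/t = 987000 / 7440.0 s = 133 A.

133 A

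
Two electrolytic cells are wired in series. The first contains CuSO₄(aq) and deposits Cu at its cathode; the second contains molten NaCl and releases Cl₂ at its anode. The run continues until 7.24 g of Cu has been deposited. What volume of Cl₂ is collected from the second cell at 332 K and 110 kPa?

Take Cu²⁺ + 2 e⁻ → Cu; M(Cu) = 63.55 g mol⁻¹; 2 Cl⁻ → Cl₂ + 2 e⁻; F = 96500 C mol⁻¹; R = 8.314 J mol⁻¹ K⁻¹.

n(Cu) = 7.24 / 63.55 = 0.1139 mol, so n(e⁻) = 2 × 0.1139 = 0.2279 mol.
The cells are in series, so the same 0.2279 mol of electrons passes through the second cell.
2 Cl⁻ → Cl₂ + 2 e⁻ — 2 mol e⁻ per mol Cl₂, so n(Cl₂) = 0.2279/2 = 0.1139 mol.
V = nRT/P = (0.1139 × 8.314 × 332) / (110 × 10³) = 0.00286 m³ = 2.86 L.

2.86 L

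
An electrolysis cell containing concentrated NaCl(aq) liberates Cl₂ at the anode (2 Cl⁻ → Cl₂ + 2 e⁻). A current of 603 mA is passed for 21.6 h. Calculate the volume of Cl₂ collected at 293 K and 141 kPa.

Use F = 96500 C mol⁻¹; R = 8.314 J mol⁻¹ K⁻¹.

Q = I·t = 0.6030 A × 77760 s = 46890 C.
n(e⁻) = Q/F = 46890 / 96500 = 0.4859 mol.
2 electrons are transferred per Cl₂ molecule, so n(Cl₂) = 0.4859 / 2 = 0.2429 mol.
V = nRT/P = (0.2429 × 8.314 × 293) / (141 × 10³ Pa) = 0.00420 m³ = 4.20 L.

4.20 L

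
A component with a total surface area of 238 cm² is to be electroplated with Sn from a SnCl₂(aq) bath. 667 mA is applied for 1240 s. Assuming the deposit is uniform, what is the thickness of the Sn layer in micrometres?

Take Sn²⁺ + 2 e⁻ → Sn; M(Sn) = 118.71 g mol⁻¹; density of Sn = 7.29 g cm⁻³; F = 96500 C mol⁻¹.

2.93 μm

Q = I·t = 0.6670 × 1240.0 = 827.1 C; n(e⁻) = 0.008571 mol.
n(Sn) = n(e⁻)/2 = 0.004285 mol, so m = 0.004285 × 118.71 = 0.5087 g.
Volume = m/ρ = 0.5087 / 7.29 = 0.06978 cm³.
Thickness = V/A = 0.06978 / 238 = 2.93 × 10⁻⁴ cm = 2.93 μm.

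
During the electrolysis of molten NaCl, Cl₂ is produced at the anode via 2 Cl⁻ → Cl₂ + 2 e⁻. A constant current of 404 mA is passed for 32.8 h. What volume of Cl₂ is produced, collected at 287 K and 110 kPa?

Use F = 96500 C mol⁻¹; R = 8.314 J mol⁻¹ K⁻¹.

Q = I·t = 0.4040 A × 118080 s = 47700 C.
n(e⁻) = Q/F = 47700 / 96500 = 0.4943 mol.
2 electrons are transferred per Cl₂ molecule, so n(Cl₂) = 0.4943 / 2 = 0.2472 mol.
V = nRT/P = (0.2472 × 8.314 × 287) / (110 × 10³ Pa) = 0.00536 m³ = 5.36 L.

5.36 L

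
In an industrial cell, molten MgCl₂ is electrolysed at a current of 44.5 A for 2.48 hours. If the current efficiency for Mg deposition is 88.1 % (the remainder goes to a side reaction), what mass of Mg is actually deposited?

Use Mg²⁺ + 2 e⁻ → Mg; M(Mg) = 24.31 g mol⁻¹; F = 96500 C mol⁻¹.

44.1 g

Q = I·t = 44.50 × 8928.0 = 397300 C.
n(e⁻) = 397300/96500 = 4.117 mol; theoretically n(Mg) = 4.117/2 = 2.059 mol, m_theo = 50.04 g.
At 88.1 % efficiency, m_actual = 0.881 × 50.04 = 44.1 g.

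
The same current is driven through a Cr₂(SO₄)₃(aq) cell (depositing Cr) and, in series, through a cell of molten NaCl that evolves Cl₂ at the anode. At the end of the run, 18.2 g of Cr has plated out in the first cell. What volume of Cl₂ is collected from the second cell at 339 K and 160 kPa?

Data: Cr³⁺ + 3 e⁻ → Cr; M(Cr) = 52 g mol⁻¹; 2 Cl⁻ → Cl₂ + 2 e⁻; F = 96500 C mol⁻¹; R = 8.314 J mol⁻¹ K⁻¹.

9.25 L

n(Cr) = 18.2 / 52 = 0.3500 mol, so n(e⁻) = 3 × 0.3500 = 1.050 mol.
The cells are in series, so the same 1.050 mol of electrons passes through the second cell.
2 Cl⁻ → Cl₂ + 2 e⁻ — 2 mol e⁻ per mol Cl₂, so n(Cl₂) = 1.050/2 = 0.5250 mol.
V = nRT/P = (0.5250 × 8.314 × 339) / (160 × 10³) = 0.00925 m³ = 9.25 L.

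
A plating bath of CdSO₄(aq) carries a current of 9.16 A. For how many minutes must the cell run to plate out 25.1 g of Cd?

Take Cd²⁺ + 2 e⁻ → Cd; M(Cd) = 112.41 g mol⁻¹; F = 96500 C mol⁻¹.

n(Cd) = m/M = 25.1 / 112.41 = 0.2233 mol.
Each Cd atom requires 2 electrons, so n(e⁻) = 2 × 0.2233 = 0.4466 mol.
Q = n(e⁻)·F = 0.4466 × 96500 = 43090 C.
t = Q/I = 43090 / 9.160 A = 4705 s = 78.4 min.

78.4 min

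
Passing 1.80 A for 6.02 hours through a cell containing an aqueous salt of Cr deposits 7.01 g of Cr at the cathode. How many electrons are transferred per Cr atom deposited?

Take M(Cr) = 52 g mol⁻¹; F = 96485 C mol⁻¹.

3

Q = I·t = 1.800 A × 21672 s = 39010 C, so n(e⁻) = 39010/96485 = 0.4043 mol.
n(Cr) deposited = 7.01 / 52 = 0.1348 mol.
Electrons per atom = n(e⁻)/n(Cr) = 0.4043 / 0.1348 = 3.00 ≈ 3, so the ion is Cr³⁺.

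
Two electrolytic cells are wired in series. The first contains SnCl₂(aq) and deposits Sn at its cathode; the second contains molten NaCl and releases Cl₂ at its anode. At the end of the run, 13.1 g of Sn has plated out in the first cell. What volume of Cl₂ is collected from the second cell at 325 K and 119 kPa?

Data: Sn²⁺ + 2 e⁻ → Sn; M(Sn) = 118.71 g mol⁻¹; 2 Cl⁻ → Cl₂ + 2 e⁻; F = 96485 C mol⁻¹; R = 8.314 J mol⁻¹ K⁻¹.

n(Sn) = 13.1 / 118.71 = 0.1104 mol, so n(e⁻) = 2 × 0.1104 = 0.2207 mol.
The cells are in series, so the same 0.2207 mol of electrons passes through the second cell.
2 Cl⁻ → Cl₂ + 2 e⁻ — 2 mol e⁻ per mol Cl₂, so n(Cl₂) = 0.2207/2 = 0.1104 mol.
V = nRT/P = (0.1104 × 8.314 × 325) / (119 × 10³) = 0.00251 m³ = 2.51 L.

2.51 L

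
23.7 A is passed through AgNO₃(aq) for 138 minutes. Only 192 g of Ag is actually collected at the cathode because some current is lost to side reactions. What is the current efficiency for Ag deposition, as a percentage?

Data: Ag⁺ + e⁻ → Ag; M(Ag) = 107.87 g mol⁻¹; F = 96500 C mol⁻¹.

87.5 %

Q = I·t = 23.70 × 8280.0 = 196200 C; n(e⁻) = 196200/96500 = 2.034 mol.
Theoretical n(Ag) = n(e⁻)/1 = 2.034 mol, i.e. m_theo = 2.034 × 107.87 = 219.4 g.
Efficiency = m_actual / m_theo = 192 / 219.4 = 87.5 %.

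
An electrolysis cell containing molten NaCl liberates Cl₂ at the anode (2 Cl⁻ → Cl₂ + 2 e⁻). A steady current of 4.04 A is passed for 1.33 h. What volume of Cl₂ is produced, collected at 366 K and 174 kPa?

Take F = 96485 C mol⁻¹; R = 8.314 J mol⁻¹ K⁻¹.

1.75 L

Q = I·t = 4.040 A × 4788.0 s = 19340 C.
n(e⁻) = Q/F = 19340 / 96485 = 0.2005 mol.
2 electrons are transferred per Cl₂ molecule, so n(Cl₂) = 0.2005 / 2 = 0.1002 mol.
V = nRT/P = (0.1002 × 8.314 × 366) / (174 × 10³ Pa) = 0.00175 m³ = 1.75 L.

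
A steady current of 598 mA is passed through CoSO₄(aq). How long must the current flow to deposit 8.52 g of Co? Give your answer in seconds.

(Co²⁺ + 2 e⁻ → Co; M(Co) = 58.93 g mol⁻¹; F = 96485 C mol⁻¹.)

46700 s

n(Co) = m/M = 8.52 / 58.93 = 0.1446 mol.
Each Co atom requires 2 electrons, so n(e⁻) = 2 × 0.1446 = 0.2892 mol.
Q = n(e⁻)·F = 0.2892 × 96485 = 27900 C.
t = Q/I = 27900 / 0.5980 A = 46650 s.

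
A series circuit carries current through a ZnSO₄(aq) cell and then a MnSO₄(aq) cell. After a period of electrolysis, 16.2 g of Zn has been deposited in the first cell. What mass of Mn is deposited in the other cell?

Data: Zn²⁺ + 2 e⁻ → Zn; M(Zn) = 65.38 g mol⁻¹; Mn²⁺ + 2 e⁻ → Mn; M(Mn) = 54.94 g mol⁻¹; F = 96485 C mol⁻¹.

n(Zn) = 16.2 / 65.38 = 0.2478 mol.
Since Zn²⁺ + 2 e⁻ → Zn, n(e⁻) passed = 2 × 0.2478 = 0.4956 mol.
Cells in series carry the same charge, so the same 0.4956 mol of electrons passes through cell 2.
Mn²⁺ + 2 e⁻ → Mn, so n(Mn) = 0.4956 / 2 = 0.2478 mol.
m(Mn) = 0.2478 × 54.94 = 13.6 g.

13.6 g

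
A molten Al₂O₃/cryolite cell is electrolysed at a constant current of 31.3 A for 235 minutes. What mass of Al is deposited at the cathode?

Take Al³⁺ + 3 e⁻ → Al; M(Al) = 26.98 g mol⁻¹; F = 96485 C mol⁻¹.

41.1 g

Q = I·t = 31.30 A × 14100 s = 441300 C.
n(e⁻) = Q/F = 441300 / 96485 = 4.574 mol.
Al³⁺ + 3 e⁻ → Al, so n(Al) = n(e⁻)/3 = 1.525 mol.
m = n·M = 1.525 × 26.98 = 41.1 g.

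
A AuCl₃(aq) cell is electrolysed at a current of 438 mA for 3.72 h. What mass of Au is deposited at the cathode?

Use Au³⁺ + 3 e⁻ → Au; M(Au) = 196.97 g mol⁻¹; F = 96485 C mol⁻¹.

3.99 g

Q = I·t = 0.4380 A × 13392 s = 5866 C.
n(e⁻) = Q/F = 5866 / 96485 = 0.06079 mol.
Au³⁺ + 3 e⁻ → Au, so n(Au) = n(e⁻)/3 = 0.02026 mol.
m = n·M = 0.02026 × 196.97 = 3.99 g.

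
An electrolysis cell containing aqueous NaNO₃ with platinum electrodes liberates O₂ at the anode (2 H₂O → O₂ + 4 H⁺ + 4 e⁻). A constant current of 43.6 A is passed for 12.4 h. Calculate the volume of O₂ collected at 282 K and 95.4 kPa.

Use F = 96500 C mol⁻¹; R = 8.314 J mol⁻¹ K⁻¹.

124 L

Q = I·t = 43.60 A × 44640 s = 1946000 C.
n(e⁻) = Q/F = 1946000 / 96500 = 20.17 mol.
4 electrons are transferred per O₂ molecule, so n(O₂) = 20.17 / 4 = 5.042 mol.
V = nRT/P = (5.042 × 8.314 × 282) / (95.4 × 10³ Pa) = 0.124 m³ = 124 L.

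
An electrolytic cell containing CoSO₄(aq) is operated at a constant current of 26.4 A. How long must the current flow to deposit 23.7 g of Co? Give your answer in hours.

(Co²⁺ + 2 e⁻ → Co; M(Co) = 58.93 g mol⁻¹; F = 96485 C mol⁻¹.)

n(Co) = m/M = 23.7 / 58.93 = 0.4022 mol.
Each Co atom requires 2 electrons, so n(e⁻) = 2 × 0.4022 = 0.8043 mol.
Q = n(e⁻)·F = 0.8043 × 96485 = 77610 C.
t = Q/I = 77610 / 26.40 A = 2940 s = 0.817 h.

0.817 h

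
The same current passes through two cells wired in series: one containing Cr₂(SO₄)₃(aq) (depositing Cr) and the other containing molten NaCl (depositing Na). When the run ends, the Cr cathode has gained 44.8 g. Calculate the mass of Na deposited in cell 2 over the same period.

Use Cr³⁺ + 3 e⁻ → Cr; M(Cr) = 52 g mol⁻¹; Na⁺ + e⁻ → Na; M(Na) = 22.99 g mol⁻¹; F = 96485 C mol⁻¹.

59.4 g

n(Cr) = 44.8 / 52 = 0.8615 mol.
Since Cr³⁺ + 3 e⁻ → Cr, n(e⁻) passed = 3 × 0.8615 = 2.585 mol.
Cells in series carry the same charge, so the same 2.585 mol of electrons passes through cell 2.
Na⁺ + e⁻ → Na, so n(Na) = 2.585 / 1 = 2.585 mol.
m(Na) = 2.585 × 22.99 = 59.4 g.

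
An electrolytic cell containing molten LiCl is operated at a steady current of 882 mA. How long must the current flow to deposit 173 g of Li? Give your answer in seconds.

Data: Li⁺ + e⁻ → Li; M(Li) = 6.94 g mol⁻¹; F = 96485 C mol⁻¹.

n(Li) = m/M = 173 / 6.94 = 24.93 mol.
Each Li atom requires 1 electron, so n(e⁻) = 1 × 24.93 = 24.93 mol.
Q = n(e⁻)·F = 24.93 × 96485 = 2405000 C.
t = Q/I = 2405000 / 0.8820 A = 2727000 s.

2.73 × 10⁶ s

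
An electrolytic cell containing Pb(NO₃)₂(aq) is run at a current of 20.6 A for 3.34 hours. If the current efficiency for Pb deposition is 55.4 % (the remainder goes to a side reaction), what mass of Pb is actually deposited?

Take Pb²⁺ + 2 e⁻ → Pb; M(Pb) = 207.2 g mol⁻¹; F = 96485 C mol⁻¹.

Q = I·t = 20.60 × 12024 = 247700 C.
n(e⁻) = 247700/96485 = 2.567 mol; theoretically n(Pb) = 2.567/2 = 1.284 mol, m_theo = 266.0 g.
At 55.4 % efficiency, m_actual = 0.554 × 266.0 = 147 g.

147 g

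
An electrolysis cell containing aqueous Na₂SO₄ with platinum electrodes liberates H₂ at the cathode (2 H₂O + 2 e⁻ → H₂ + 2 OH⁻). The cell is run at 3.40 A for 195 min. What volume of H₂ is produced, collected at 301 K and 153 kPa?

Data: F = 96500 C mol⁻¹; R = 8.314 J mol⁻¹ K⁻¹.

Q = I·t = 3.400 A × 11700 s = 39780 C.
n(e⁻) = Q/F = 39780 / 96500 = 0.4122 mol.
2 electrons are transferred per H₂ molecule, so n(H₂) = 0.4122 / 2 = 0.2061 mol.
V = nRT/P = (0.2061 × 8.314 × 301) / (153 × 10³ Pa) = 0.00337 m³ = 3.37 L.

3.37 L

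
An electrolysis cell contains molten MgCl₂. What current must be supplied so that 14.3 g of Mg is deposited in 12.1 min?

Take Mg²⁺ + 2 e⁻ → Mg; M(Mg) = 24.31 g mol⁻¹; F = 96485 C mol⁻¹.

156 A

n(Mg) = 14.3 / 24.31 = 0.5882 mol.
n(e⁻) = 2 × 0.5882 = 1.176 mol.
Q = n(e⁻)·F = 1.176 × 96485 = 113500 C.
I = Q/t = 113500 / 726.00 s = 156 A.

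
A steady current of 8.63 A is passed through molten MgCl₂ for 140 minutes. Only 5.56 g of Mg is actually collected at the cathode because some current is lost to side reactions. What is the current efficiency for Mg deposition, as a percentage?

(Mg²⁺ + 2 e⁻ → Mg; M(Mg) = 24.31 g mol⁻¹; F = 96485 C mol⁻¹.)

Q = I·t = 8.630 × 8400.0 = 72490 C; n(e⁻) = 72490/96485 = 0.7513 mol.
Theoretical n(Mg) = n(e⁻)/2 = 0.3757 mol, i.e. m_theo = 0.3757 × 24.31 = 9.132 g.
Efficiency = m_actual / m_theo = 5.56 / 9.132 = 60.9 %.

60.9 %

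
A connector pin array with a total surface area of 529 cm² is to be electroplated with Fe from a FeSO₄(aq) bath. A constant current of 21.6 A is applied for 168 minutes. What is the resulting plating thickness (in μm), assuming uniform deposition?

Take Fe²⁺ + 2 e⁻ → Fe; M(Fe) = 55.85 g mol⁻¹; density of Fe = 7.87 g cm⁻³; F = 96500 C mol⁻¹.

Q = I·t = 21.60 × 10080 = 217700 C; n(e⁻) = 2.256 mol.
n(Fe) = n(e⁻)/2 = 1.128 mol, so m = 1.128 × 55.85 = 63.01 g.
Volume = m/ρ = 63.01 / 7.87 = 8.006 cm³.
Thickness = V/A = 8.006 / 529 = 0.0151 cm = 151 μm.

151 μm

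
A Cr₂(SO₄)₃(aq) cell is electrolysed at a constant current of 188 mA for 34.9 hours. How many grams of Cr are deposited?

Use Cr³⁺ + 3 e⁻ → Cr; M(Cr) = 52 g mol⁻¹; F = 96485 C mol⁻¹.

4.24 g

Q = I·t = 0.1880 A × 125640 s = 23620 C.
n(e⁻) = Q/F = 23620 / 96485 = 0.2448 mol.
Cr³⁺ + 3 e⁻ → Cr, so n(Cr) = n(e⁻)/3 = 0.08160 mol.
m = n·M = 0.08160 × 52 = 4.24 g.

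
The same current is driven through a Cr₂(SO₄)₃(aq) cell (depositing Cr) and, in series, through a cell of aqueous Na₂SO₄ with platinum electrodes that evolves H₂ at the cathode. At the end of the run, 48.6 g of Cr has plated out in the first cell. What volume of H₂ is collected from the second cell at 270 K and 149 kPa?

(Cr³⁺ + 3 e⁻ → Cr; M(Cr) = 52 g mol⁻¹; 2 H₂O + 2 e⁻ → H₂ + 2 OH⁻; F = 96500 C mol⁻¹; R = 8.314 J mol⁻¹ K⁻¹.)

21.1 L

n(Cr) = 48.6 / 52 = 0.9346 mol, so n(e⁻) = 3 × 0.9346 = 2.804 mol.
The cells are in series, so the same 2.804 mol of electrons passes through the second cell.
2 H₂O + 2 e⁻ → H₂ + 2 OH⁻ — 2 mol e⁻ per mol H₂, so n(H₂) = 2.804/2 = 1.402 mol.
V = nRT/P = (1.402 × 8.314 × 270) / (149 × 10³) = 0.0211 m³ = 21.1 L.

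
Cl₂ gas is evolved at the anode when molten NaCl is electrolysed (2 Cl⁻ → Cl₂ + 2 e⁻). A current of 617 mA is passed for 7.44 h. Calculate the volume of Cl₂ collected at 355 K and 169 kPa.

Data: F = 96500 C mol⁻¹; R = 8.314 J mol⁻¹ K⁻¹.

Q = I·t = 0.6170 A × 26784 s = 16530 C.
n(e⁻) = Q/F = 16530 / 96500 = 0.1713 mol.
2 electrons are transferred per Cl₂ molecule, so n(Cl₂) = 0.1713 / 2 = 0.08563 mol.
V = nRT/P = (0.08563 × 8.314 × 355) / (169 × 10³ Pa) = 0.00150 m³ = 1.50 L.

1.50 L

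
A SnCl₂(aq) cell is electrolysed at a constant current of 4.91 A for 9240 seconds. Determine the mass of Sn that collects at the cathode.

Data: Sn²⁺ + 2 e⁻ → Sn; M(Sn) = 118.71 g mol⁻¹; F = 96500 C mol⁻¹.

Q = I·t = 4.910 A × 9240.0 s = 45370 C.
n(e⁻) = Q/F = 45370 / 96500 = 0.4701 mol.
Sn²⁺ + 2 e⁻ → Sn, so n(Sn) = n(e⁻)/2 = 0.2351 mol.
m = n·M = 0.2351 × 118.71 = 27.9 g.

27.9 g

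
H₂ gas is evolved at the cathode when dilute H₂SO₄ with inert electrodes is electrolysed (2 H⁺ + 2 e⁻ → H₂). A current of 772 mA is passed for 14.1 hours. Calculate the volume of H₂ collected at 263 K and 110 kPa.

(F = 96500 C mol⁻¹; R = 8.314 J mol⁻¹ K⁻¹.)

Q = I·t = 0.7720 A × 50760 s = 39190 C.
n(e⁻) = Q/F = 39190 / 96500 = 0.4061 mol.
2 electrons are transferred per H₂ molecule, so n(H₂) = 0.4061 / 2 = 0.2030 mol.
V = nRT/P = (0.2030 × 8.314 × 263) / (110 × 10³ Pa) = 0.00404 m³ = 4.04 L.

4.04 L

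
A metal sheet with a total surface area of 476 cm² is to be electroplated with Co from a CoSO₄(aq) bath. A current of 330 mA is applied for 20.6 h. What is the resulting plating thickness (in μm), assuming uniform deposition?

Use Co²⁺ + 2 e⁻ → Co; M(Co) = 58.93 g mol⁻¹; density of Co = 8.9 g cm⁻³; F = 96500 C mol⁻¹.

17.6 μm

Q = I·t = 0.3300 × 74160 = 24470 C; n(e⁻) = 0.2536 mol.
n(Co) = n(e⁻)/2 = 0.1268 mol, so m = 0.1268 × 58.93 = 7.472 g.
Volume = m/ρ = 7.472 / 8.9 = 0.8396 cm³.
Thickness = V/A = 0.8396 / 476 = 0.00176 cm = 17.6 μm.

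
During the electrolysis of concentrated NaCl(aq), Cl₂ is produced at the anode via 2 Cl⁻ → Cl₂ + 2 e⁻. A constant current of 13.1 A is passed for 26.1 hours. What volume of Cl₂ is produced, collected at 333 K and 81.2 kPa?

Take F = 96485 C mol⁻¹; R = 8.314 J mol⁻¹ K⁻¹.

217 L

Q = I·t = 13.10 A × 93960 s = 1231000 C.
n(e⁻) = Q/F = 1231000 / 96485 = 12.76 mol.
2 electrons are transferred per Cl₂ molecule, so n(Cl₂) = 12.76 / 2 = 6.379 mol.
V = nRT/P = (6.379 × 8.314 × 333) / (81.2 × 10³ Pa) = 0.217 m³ = 217 L.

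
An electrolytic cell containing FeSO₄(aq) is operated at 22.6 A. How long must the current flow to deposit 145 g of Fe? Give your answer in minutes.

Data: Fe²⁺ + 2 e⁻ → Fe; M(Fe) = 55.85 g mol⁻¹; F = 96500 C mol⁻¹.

n(Fe) = m/M = 145 / 55.85 = 2.596 mol.
Each Fe atom requires 2 electrons, so n(e⁻) = 2 × 2.596 = 5.192 mol.
Q = n(e⁻)·F = 5.192 × 96500 = 501100 C.
t = Q/I = 501100 / 22.60 A = 22170 s = 370 min.

370 min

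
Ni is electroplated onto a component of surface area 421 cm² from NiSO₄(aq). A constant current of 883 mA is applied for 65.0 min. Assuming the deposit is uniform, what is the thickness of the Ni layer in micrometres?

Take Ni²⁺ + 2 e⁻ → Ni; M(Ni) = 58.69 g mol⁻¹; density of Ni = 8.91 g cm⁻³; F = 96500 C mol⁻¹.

2.79 μm

Q = I·t = 0.8830 × 3900.0 = 3444 C; n(e⁻) = 0.03569 mol.
n(Ni) = n(e⁻)/2 = 0.01784 mol, so m = 0.01784 × 58.69 = 1.047 g.
Volume = m/ρ = 1.047 / 8.91 = 0.1175 cm³.
Thickness = V/A = 0.1175 / 421 = 2.79 × 10⁻⁴ cm = 2.79 μm.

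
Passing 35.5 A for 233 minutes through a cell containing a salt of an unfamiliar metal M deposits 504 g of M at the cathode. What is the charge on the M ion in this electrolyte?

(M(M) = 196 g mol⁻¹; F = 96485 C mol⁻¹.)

Q = I·t = 35.50 A × 13980 s = 496300 C, so n(e⁻) = 496300/96485 = 5.144 mol.
n(M) deposited = 504 / 196 = 2.571 mol.
Electrons per atom = n(e⁻)/n(M) = 5.144 / 2.571 = 2.00 ≈ 2, so the ion is M²⁺.

+2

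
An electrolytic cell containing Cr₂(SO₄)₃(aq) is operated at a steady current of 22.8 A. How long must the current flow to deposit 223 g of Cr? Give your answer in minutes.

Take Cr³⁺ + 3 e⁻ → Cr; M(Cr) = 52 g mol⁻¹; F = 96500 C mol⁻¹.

908 min

n(Cr) = m/M = 223 / 52 = 4.288 mol.
Each Cr atom requires 3 electrons, so n(e⁻) = 3 × 4.288 = 12.87 mol.
Q = n(e⁻)·F = 12.87 × 96500 = 1242000 C.
t = Q/I = 1242000 / 22.80 A = 54450 s = 908 min.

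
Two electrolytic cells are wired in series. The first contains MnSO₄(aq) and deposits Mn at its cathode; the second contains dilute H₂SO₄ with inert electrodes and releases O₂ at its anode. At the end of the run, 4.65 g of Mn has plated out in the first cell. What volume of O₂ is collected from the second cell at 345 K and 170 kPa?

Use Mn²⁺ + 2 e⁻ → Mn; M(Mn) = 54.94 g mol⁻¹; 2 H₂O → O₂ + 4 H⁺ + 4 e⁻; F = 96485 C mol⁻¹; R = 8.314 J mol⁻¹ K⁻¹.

0.714 L

n(Mn) = 4.65 / 54.94 = 0.08464 mol, so n(e⁻) = 2 × 0.08464 = 0.1693 mol.
The cells are in series, so the same 0.1693 mol of electrons passes through the second cell.
2 H₂O → O₂ + 4 H⁺ + 4 e⁻ — 4 mol e⁻ per mol O₂, so n(O₂) = 0.1693/4 = 0.04232 mol.
V = nRT/P = (0.04232 × 8.314 × 345) / (170 × 10³) = 7.14 × 10⁻⁴ m³ = 0.714 L.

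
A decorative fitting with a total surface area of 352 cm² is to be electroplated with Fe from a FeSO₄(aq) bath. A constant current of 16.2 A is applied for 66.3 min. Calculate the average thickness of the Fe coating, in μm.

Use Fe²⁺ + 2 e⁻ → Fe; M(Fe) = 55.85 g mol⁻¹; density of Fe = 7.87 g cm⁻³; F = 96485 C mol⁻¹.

67.3 μm

Q = I·t = 16.20 × 3978.0 = 64440 C; n(e⁻) = 0.6679 mol.
n(Fe) = n(e⁻)/2 = 0.3340 mol, so m = 0.3340 × 55.85 = 18.65 g.
Volume = m/ρ = 18.65 / 7.87 = 2.370 cm³.
Thickness = V/A = 2.370 / 352 = 0.00673 cm = 67.3 μm.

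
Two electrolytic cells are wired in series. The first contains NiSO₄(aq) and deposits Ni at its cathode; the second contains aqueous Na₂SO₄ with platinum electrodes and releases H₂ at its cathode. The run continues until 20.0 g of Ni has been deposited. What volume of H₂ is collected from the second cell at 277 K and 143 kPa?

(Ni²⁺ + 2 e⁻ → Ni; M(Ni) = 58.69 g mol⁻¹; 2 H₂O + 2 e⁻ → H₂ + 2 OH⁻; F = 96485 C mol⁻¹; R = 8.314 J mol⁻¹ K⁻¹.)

5.49 L

n(Ni) = 20.0 / 58.69 = 0.3408 mol, so n(e⁻) = 2 × 0.3408 = 0.6815 mol.
The cells are in series, so the same 0.6815 mol of electrons passes through the second cell.
2 H₂O + 2 e⁻ → H₂ + 2 OH⁻ — 2 mol e⁻ per mol H₂, so n(H₂) = 0.6815/2 = 0.3408 mol.
V = nRT/P = (0.3408 × 8.314 × 277) / (143 × 10³) = 0.00549 m³ = 5.49 L.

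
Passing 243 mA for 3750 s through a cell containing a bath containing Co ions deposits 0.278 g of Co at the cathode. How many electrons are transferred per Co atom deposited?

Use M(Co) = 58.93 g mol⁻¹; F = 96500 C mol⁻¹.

2

Q = I·t = 0.2430 A × 3750.0 s = 911.2 C, so n(e⁻) = 911.2/96500 = 0.009443 mol.
n(Co) deposited = 0.278 / 58.93 = 0.004717 mol.
Electrons per atom = n(e⁻)/n(Co) = 0.009443 / 0.004717 = 2.00 ≈ 2, so the ion is Co²⁺.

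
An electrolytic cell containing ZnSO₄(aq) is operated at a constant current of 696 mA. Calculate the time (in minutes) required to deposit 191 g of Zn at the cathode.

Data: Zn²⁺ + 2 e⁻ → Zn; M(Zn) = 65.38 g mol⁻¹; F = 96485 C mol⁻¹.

n(Zn) = m/M = 191 / 65.38 = 2.921 mol.
Each Zn atom requires 2 electrons, so n(e⁻) = 2 × 2.921 = 5.843 mol.
Q = n(e⁻)·F = 5.843 × 96485 = 563700 C.
t = Q/I = 563700 / 0.6960 A = 810000 s = 13500 min.

13500 min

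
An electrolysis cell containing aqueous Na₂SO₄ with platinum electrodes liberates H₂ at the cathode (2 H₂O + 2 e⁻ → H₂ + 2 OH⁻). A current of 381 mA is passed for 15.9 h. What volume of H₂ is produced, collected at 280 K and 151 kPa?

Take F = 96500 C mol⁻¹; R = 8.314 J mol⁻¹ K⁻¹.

Q = I·t = 0.3810 A × 57240 s = 21810 C.
n(e⁻) = Q/F = 21810 / 96500 = 0.2260 mol.
2 electrons are transferred per H₂ molecule, so n(H₂) = 0.2260 / 2 = 0.1130 mol.
V = nRT/P = (0.1130 × 8.314 × 280) / (151 × 10³ Pa) = 0.00174 m³ = 1.74 L.

1.74 L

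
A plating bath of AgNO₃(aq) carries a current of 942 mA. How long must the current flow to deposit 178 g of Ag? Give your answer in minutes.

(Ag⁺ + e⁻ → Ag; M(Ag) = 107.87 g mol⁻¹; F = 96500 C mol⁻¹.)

2820 min

n(Ag) = m/M = 178 / 107.87 = 1.650 mol.
Each Ag atom requires 1 electron, so n(e⁻) = 1 × 1.650 = 1.650 mol.
Q = n(e⁻)·F = 1.650 × 96500 = 159200 C.
t = Q/I = 159200 / 0.9420 A = 169000 s = 2820 min.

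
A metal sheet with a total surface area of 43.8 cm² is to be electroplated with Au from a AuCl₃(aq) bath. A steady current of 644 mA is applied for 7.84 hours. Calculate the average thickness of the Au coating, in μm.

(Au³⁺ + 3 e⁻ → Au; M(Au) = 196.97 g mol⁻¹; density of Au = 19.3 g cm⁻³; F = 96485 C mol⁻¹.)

Q = I·t = 0.6440 × 28224 = 18180 C; n(e⁻) = 0.1884 mol.
n(Au) = n(e⁻)/3 = 0.06279 mol, so m = 0.06279 × 196.97 = 12.37 g.
Volume = m/ρ = 12.37 / 19.3 = 0.6409 cm³.
Thickness = V/A = 0.6409 / 43.8 = 0.0146 cm = 146 μm.

146 μm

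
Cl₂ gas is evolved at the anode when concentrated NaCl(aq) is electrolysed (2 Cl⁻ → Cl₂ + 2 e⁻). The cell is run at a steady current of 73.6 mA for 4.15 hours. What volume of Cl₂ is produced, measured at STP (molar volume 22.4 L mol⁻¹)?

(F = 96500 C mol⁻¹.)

Q = I·t = 0.07360 A × 14940 s = 1100 C.
n(e⁻) = Q/F = 1100 / 96500 = 0.01139 mol.
2 electrons are transferred per Cl₂ molecule, so n(Cl₂) = 0.01139 / 2 = 0.005697 mol.
V = n × V_m = 0.005697 × 22.4 = 0.128 L.

0.128 L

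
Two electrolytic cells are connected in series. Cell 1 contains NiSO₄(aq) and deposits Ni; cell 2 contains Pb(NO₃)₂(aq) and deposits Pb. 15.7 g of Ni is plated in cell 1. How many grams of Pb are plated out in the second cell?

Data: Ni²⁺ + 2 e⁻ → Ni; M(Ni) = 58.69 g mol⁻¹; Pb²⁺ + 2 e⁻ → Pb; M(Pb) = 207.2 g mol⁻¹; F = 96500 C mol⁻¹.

n(Ni) = 15.7 / 58.69 = 0.2675 mol.
Since Ni²⁺ + 2 e⁻ → Ni, n(e⁻) passed = 2 × 0.2675 = 0.5350 mol.
Cells in series carry the same charge, so the same 0.5350 mol of electrons passes through cell 2.
Pb²⁺ + 2 e⁻ → Pb, so n(Pb) = 0.5350 / 2 = 0.2675 mol.
m(Pb) = 0.2675 × 207.2 = 55.4 g.

55.4 g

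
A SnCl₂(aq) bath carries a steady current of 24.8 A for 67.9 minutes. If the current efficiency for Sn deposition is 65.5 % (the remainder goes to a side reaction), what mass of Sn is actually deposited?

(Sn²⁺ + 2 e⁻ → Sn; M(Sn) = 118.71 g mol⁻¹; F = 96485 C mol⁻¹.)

Q = I·t = 24.80 × 4074.0 = 101000 C.
n(e⁻) = 101000/96485 = 1.047 mol; theoretically n(Sn) = 1.047/2 = 0.5236 mol, m_theo = 62.15 g.
At 65.5 % efficiency, m_actual = 0.655 × 62.15 = 40.7 g.

40.7 g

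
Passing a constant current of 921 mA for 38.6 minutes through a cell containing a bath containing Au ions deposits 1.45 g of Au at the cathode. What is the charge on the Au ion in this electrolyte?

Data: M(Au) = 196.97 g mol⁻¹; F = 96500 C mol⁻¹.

Q = I·t = 0.9210 A × 2316.0 s = 2133 C, so n(e⁻) = 2133/96500 = 0.02210 mol.
n(Au) deposited = 1.45 / 196.97 = 0.007362 mol.
Electrons per atom = n(e⁻)/n(Au) = 0.02210 / 0.007362 = 3.00 ≈ 3, so the ion is Au³⁺.

+3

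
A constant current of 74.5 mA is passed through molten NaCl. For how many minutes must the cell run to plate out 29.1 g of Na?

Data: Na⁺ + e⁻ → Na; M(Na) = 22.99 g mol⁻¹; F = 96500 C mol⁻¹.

27300 min

n(Na) = m/M = 29.1 / 22.99 = 1.266 mol.
Each Na atom requires 1 electron, so n(e⁻) = 1 × 1.266 = 1.266 mol.
Q = n(e⁻)·F = 1.266 × 96500 = 122100 C.
t = Q/I = 122100 / 0.07450 A = 1640000 s = 27300 min.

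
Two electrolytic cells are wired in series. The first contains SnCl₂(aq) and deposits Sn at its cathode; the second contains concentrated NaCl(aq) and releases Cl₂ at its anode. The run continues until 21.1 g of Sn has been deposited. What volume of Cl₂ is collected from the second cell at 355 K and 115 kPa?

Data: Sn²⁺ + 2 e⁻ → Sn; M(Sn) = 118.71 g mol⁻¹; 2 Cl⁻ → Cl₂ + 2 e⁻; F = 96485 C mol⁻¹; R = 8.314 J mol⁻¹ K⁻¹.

n(Sn) = 21.1 / 118.71 = 0.1777 mol, so n(e⁻) = 2 × 0.1777 = 0.3555 mol.
The cells are in series, so the same 0.3555 mol of electrons passes through the second cell.
2 Cl⁻ → Cl₂ + 2 e⁻ — 2 mol e⁻ per mol Cl₂, so n(Cl₂) = 0.3555/2 = 0.1777 mol.
V = nRT/P = (0.1777 × 8.314 × 355) / (115 × 10³) = 0.00456 m³ = 4.56 L.

4.56 L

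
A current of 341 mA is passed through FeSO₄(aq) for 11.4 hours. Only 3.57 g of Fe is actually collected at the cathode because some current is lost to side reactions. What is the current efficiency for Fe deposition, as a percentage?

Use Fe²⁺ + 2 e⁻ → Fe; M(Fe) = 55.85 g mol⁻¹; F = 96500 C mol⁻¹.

88.2 %

Q = I·t = 0.3410 × 41040 = 13990 C; n(e⁻) = 13990/96500 = 0.1450 mol.
Theoretical n(Fe) = n(e⁻)/2 = 0.07251 mol, i.e. m_theo = 0.07251 × 55.85 = 4.050 g.
Efficiency = m_actual / m_theo = 3.57 / 4.050 = 88.2 %.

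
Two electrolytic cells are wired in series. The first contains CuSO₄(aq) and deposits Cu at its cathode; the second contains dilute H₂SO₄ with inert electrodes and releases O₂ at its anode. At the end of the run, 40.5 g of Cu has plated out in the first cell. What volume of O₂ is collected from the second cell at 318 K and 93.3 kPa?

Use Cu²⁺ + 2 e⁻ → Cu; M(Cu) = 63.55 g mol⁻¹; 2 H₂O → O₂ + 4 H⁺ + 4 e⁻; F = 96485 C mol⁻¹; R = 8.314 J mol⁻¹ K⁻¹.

n(Cu) = 40.5 / 63.55 = 0.6373 mol, so n(e⁻) = 2 × 0.6373 = 1.275 mol.
The cells are in series, so the same 1.275 mol of electrons passes through the second cell.
2 H₂O → O₂ + 4 H⁺ + 4 e⁻ — 4 mol e⁻ per mol O₂, so n(O₂) = 1.275/4 = 0.3186 mol.
V = nRT/P = (0.3186 × 8.314 × 318) / (93.3 × 10³) = 0.00903 m³ = 9.03 L.

9.03 L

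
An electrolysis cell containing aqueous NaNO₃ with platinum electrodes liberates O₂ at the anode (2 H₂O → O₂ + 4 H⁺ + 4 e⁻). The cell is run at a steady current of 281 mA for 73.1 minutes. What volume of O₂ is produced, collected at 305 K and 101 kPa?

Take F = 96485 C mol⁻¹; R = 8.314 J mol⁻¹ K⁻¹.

0.0802 L

Q = I·t = 0.2810 A × 4386.0 s = 1232 C.
n(e⁻) = Q/F = 1232 / 96485 = 0.01277 mol.
4 electrons are transferred per O₂ molecule, so n(O₂) = 0.01277 / 4 = 0.003193 mol.
V = nRT/P = (0.003193 × 8.314 × 305) / (101 × 10³ Pa) = 8.02 × 10⁻⁵ m³ = 0.0802 L.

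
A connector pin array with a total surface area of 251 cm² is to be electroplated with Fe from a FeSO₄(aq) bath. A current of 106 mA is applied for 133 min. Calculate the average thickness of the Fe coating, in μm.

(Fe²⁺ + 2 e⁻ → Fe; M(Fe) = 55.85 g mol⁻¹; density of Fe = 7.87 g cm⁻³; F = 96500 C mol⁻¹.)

1.24 μm

Q = I·t = 0.1060 × 7980.0 = 845.9 C; n(e⁻) = 0.008766 mol.
n(Fe) = n(e⁻)/2 = 0.004383 mol, so m = 0.004383 × 55.85 = 0.2448 g.
Volume = m/ρ = 0.2448 / 7.87 = 0.03110 cm³.
Thickness = V/A = 0.03110 / 251 = 1.24 × 10⁻⁴ cm = 1.24 μm.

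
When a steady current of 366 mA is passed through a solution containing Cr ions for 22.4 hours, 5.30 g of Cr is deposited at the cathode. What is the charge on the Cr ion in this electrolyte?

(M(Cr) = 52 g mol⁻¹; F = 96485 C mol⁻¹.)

Q = I·t = 0.3660 A × 80640 s = 29510 C, so n(e⁻) = 29510/96485 = 0.3059 mol.
n(Cr) deposited = 5.30 / 52 = 0.1019 mol.
Electrons per atom = n(e⁻)/n(Cr) = 0.3059 / 0.1019 = 3.00 ≈ 3, so the ion is Cr³⁺.

+3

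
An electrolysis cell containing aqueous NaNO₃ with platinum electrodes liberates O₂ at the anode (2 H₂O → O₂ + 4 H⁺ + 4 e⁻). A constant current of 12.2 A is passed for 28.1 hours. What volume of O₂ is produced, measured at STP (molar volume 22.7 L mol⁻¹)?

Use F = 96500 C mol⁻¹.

72.6 L

Q = I·t = 12.20 A × 101160 s = 1234000 C.
n(e⁻) = Q/F = 1234000 / 96500 = 12.79 mol.
4 electrons are transferred per O₂ molecule, so n(O₂) = 12.79 / 4 = 3.197 mol.
V = n × V_m = 3.197 × 22.7 = 72.6 L.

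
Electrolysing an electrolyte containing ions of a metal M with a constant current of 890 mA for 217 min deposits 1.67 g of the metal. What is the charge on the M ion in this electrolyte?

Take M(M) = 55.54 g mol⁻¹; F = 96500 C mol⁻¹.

+4

Q = I·t = 0.8900 A × 13020 s = 11590 C, so n(e⁻) = 11590/96500 = 0.1201 mol.
n(M) deposited = 1.67 / 55.54 = 0.03007 mol.
Electrons per atom = n(e⁻)/n(M) = 0.1201 / 0.03007 = 3.99 ≈ 4, so the ion is M⁴⁺.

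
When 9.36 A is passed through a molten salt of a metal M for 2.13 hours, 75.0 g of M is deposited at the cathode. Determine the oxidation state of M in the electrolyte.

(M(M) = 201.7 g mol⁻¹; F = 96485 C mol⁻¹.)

Q = I·t = 9.360 A × 7668.0 s = 71770 C, so n(e⁻) = 71770/96485 = 0.7439 mol.
n(M) deposited = 75.0 / 201.7 = 0.3718 mol.
Electrons per atom = n(e⁻)/n(M) = 0.7439 / 0.3718 = 2.00 ≈ 2, so the ion is M²⁺.

+2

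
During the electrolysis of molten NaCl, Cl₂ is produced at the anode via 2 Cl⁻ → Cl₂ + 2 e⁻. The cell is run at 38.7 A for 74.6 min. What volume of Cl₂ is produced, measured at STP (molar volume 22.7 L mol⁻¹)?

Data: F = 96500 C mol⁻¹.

Q = I·t = 38.70 A × 4476.0 s = 173200 C.
n(e⁻) = Q/F = 173200 / 96500 = 1.795 mol.
2 electrons are transferred per Cl₂ molecule, so n(Cl₂) = 1.795 / 2 = 0.8975 mol.
V = n × V_m = 0.8975 × 22.7 = 20.4 L.

20.4 L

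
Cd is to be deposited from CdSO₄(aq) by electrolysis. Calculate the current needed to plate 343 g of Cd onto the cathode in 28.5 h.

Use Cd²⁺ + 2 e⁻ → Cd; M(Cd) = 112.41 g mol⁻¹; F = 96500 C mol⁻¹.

n(Cd) = 343 / 112.41 = 3.051 mol.
n(e⁻) = 2 × 3.051 = 6.103 mol.
Q = n(e⁻)·F = 6.103 × 96500 = 588900 C.
I = Q/t = 588900 / 102600 s = 5.74 A.

5.74 A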